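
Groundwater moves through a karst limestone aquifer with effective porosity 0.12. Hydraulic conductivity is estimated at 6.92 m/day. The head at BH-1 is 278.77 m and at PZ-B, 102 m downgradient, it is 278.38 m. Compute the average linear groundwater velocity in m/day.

0.220

Hydraulic gradient i = (278.77 − 278.38) / 102 = 0.39 / 102 = 0.003824.
Darcy flux q = K · i = 6.920 × 0.003824 = 0.02646 m/day.
Seepage velocity v = q / n_e = 0.02646 / 0.12 = 0.2205 m/day.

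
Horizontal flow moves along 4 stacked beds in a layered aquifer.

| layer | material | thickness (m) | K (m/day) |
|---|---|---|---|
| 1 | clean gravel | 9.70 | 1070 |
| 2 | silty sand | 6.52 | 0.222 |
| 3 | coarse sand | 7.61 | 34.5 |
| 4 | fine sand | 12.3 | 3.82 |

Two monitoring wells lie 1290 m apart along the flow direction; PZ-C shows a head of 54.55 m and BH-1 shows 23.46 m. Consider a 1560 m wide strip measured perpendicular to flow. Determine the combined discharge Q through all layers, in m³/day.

Flow is parallel to layering, so each bed carries its own Darcy discharge and the transmissivities add.
Σ(K_i·b_i) = 1070×9.70 + 0.222×6.52 + 34.5×7.61 + 3.82×12.3 = 10690 m²/day.
Hydraulic gradient i = (54.55 − 23.46) / 1290 = 31.09 / 1290 = 0.02410.
Q = Σ(K_i·b_i) · W · i = 10690 × 1560 × 0.02410 = 4.019e+05 m³/day.

402000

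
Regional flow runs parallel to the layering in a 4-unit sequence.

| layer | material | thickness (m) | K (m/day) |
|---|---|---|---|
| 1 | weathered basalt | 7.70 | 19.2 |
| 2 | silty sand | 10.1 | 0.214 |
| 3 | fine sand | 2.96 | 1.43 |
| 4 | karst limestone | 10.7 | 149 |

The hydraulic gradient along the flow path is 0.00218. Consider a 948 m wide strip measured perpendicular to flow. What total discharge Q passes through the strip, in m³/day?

3610

Flow is parallel to layering, so each bed carries its own Darcy discharge and the transmissivities add.
Σ(K_i·b_i) = 19.2×7.70 + 0.214×10.1 + 1.43×2.96 + 149×10.7 = 1749 m²/day.
Hydraulic gradient i = 0.00218.
Q = Σ(K_i·b_i) · W · i = 1749 × 948 × 0.002180 = 3614 m³/day.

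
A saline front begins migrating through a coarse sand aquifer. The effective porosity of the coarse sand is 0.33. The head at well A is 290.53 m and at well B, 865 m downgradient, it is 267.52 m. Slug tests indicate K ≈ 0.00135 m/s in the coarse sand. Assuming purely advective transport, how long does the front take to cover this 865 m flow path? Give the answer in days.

92.0

Convert K: 0.00135 m/s × 86400 = 116.6 m/day.
Hydraulic gradient i = (290.53 − 267.52) / 865 = 23.01 / 865 = 0.02660.
Darcy flux q = K · i = 116.6 × 0.02660 = 3.103 m/day.
Seepage velocity v = q / n_e = 3.103 / 0.33 = 9.402 m/day.
Travel time t = L / v = 865 / 9.402 = 92.00 days.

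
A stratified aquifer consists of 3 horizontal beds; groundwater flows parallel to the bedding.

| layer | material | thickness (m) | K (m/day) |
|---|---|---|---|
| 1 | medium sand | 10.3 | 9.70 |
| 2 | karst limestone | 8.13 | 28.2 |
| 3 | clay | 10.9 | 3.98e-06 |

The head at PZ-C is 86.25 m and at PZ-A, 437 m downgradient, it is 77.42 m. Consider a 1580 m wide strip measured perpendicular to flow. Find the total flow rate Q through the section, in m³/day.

10500

Flow is parallel to layering, so each bed carries its own Darcy discharge and the transmissivities add.
Σ(K_i·b_i) = 9.70×10.3 + 28.2×8.13 + 3.98e-06×10.9 = 329.2 m²/day.
Hydraulic gradient i = (86.25 − 77.42) / 437 = 8.83 / 437 = 0.02021.
Q = Σ(K_i·b_i) · W · i = 329.2 × 1580 × 0.02021 = 10509 m³/day.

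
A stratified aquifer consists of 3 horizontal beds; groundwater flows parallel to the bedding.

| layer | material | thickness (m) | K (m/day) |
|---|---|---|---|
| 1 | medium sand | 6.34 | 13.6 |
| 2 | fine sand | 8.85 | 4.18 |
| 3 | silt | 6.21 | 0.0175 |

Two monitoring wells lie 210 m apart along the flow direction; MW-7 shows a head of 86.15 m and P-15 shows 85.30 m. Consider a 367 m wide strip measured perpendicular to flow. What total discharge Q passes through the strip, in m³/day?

Flow is parallel to layering, so each bed carries its own Darcy discharge and the transmissivities add.
Σ(K_i·b_i) = 13.6×6.34 + 4.18×8.85 + 0.0175×6.21 = 123.3 m²/day.
Hydraulic gradient i = (86.15 − 85.30) / 210 = 0.85 / 210 = 0.004048.
Q = Σ(K_i·b_i) · W · i = 123.3 × 367 × 0.004048 = 183.2 m³/day.

183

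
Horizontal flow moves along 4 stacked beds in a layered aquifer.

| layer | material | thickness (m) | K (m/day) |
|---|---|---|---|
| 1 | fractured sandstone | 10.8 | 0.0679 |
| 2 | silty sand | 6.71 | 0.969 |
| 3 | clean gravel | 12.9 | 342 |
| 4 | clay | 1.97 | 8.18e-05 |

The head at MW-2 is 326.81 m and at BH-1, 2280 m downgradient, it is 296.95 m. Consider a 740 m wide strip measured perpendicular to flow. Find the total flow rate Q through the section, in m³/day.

Flow is parallel to layering, so each bed carries its own Darcy discharge and the transmissivities add.
Σ(K_i·b_i) = 0.0679×10.8 + 0.969×6.71 + 342×12.9 + 8.18e-05×1.97 = 4419 m²/day.
Hydraulic gradient i = (326.81 − 296.95) / 2280 = 29.86 / 2280 = 0.01310.
Q = Σ(K_i·b_i) · W · i = 4419 × 740 × 0.01310 = 42827 m³/day.

42800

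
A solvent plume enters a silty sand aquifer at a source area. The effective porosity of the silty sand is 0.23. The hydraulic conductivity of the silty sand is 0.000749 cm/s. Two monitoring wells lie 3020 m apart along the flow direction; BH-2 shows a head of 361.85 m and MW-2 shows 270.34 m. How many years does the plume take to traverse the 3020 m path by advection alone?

Convert K: 0.000749 cm/s × 864 = 0.6471 m/day.
Hydraulic gradient i = (361.85 − 270.34) / 3020 = 91.51 / 3020 = 0.03030.
Darcy flux q = K · i = 0.6471 × 0.03030 = 0.01961 m/day.
Seepage velocity v = q / n_e = 0.01961 / 0.23 = 0.08526 m/day.
Travel time t = L / v = 3020 / 0.08526 = 35422 days = 96.98 years.

97.0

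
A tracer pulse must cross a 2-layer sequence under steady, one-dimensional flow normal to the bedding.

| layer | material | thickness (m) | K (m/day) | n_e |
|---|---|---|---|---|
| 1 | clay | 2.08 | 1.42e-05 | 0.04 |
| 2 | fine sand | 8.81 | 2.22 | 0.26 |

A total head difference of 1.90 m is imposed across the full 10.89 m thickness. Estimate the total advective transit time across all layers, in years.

With flow normal to the layers, continuity requires the same specific discharge q through every layer.
Σ(b_i/K_i) = 2.08/1.42e-05 + 8.81/2.22 = 1.465e+05 d.
q = Δh / Σ(b_i/K_i) = 1.90 / 1.465e+05 = 1.297e-05 m/day.
In each layer the seepage velocity is v_i = q/n_i, so the layer transit time is t_i = b_i·n_i / q:
  layer 1 (clay): t_1 = 2.08 × 0.04 / 1.297e-05 = 6414 d
  layer 2 (fine sand): t_2 = 8.81 × 0.26 / 1.297e-05 = 1.766e+05 d
Total t = Σ t_i = 1.830e+05 days = 501.1 years.

501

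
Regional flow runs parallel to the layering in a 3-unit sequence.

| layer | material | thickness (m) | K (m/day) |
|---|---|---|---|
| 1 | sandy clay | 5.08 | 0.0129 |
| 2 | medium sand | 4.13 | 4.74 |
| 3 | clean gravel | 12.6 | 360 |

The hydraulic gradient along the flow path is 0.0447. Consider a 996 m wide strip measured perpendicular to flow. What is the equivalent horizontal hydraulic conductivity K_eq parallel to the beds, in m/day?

Flow is parallel to layering, so each bed carries its own Darcy discharge and the transmissivities add.
Σ(K_i·b_i) = 0.0129×5.08 + 4.74×4.13 + 360×12.6 = 4556 m²/day.
Total thickness b = 21.81 m, so K_eq = Σ(K_i·b_i)/b = 208.9 m/day.

209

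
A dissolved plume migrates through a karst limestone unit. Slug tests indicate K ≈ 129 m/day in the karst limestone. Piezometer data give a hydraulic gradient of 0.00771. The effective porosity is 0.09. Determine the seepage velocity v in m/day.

11.1

Hydraulic gradient i = 0.00771.
Darcy flux q = K · i = 129.0 × 0.007710 = 0.9946 m/day.
Seepage velocity v = q / n_e = 0.9946 / 0.09 = 11.05 m/day.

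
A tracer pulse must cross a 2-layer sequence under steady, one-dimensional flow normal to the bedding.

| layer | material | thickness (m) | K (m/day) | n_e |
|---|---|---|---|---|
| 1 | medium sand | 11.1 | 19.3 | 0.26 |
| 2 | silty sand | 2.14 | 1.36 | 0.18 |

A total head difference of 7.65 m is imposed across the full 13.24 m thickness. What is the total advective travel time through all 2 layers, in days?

0.919

With flow normal to the layers, continuity requires the same specific discharge q through every layer.
Σ(b_i/K_i) = 11.1/19.3 + 2.14/1.36 = 2.149 d.
q = Δh / Σ(b_i/K_i) = 7.65 / 2.149 = 3.560 m/day.
In each layer the seepage velocity is v_i = q/n_i, so the layer transit time is t_i = b_i·n_i / q:
  layer 1 (medium sand): t_1 = 11.1 × 0.26 / 3.560 = 0.8106 d
  layer 2 (silty sand): t_2 = 2.14 × 0.18 / 3.560 = 0.1082 d
Total t = Σ t_i = 0.9188 days.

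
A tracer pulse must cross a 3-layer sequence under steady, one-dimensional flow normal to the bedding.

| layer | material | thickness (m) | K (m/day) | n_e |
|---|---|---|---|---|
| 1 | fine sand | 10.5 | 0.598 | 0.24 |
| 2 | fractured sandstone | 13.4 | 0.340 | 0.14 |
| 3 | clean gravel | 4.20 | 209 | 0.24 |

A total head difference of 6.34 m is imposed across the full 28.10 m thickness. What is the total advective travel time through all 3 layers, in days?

With flow normal to the layers, continuity requires the same specific discharge q through every layer.
Σ(b_i/K_i) = 10.5/0.598 + 13.4/0.340 + 4.20/209 = 56.99 d.
q = Δh / Σ(b_i/K_i) = 6.34 / 56.99 = 0.1112 m/day.
In each layer the seepage velocity is v_i = q/n_i, so the layer transit time is t_i = b_i·n_i / q:
  layer 1 (fine sand): t_1 = 10.5 × 0.24 / 0.1112 = 22.65 d
  layer 2 (fractured sandstone): t_2 = 13.4 × 0.14 / 0.1112 = 16.86 d
  layer 3 (clean gravel): t_3 = 4.20 × 0.24 / 0.1112 = 9.061 d
Total t = Σ t_i = 48.58 days.

48.6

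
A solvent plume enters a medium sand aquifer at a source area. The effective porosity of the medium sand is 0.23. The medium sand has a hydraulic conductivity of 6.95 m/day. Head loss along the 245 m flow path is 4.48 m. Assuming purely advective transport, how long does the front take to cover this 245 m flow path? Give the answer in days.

443

Hydraulic gradient i = Δh / L = 4.48 / 245 = 0.01829.
Darcy flux q = K · i = 6.950 × 0.01829 = 0.1271 m/day.
Seepage velocity v = q / n_e = 0.1271 / 0.23 = 0.5525 m/day.
Travel time t = L / v = 245 / 0.5525 = 443.4 days.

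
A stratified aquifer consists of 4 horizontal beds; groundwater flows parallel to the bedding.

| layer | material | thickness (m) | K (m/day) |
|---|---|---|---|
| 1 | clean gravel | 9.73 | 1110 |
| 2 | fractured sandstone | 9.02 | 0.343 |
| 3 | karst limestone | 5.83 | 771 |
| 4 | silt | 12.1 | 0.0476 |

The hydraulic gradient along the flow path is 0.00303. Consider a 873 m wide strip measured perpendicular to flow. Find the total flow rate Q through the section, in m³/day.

40500

Flow is parallel to layering, so each bed carries its own Darcy discharge and the transmissivities add.
Σ(K_i·b_i) = 1110×9.73 + 0.343×9.02 + 771×5.83 + 0.0476×12.1 = 15299 m²/day.
Hydraulic gradient i = 0.00303.
Q = Σ(K_i·b_i) · W · i = 15299 × 873 × 0.003030 = 40468 m³/day.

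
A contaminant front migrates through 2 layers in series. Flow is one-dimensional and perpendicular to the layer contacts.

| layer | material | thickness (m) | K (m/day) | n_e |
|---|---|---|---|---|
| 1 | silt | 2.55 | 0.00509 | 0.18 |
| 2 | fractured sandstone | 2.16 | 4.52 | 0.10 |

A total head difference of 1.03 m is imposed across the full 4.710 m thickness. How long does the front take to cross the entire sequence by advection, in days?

With flow normal to the layers, continuity requires the same specific discharge q through every layer.
Σ(b_i/K_i) = 2.55/0.00509 + 2.16/4.52 = 501.5 d.
q = Δh / Σ(b_i/K_i) = 1.03 / 501.5 = 0.002054 m/day.
In each layer the seepage velocity is v_i = q/n_i, so the layer transit time is t_i = b_i·n_i / q:
  layer 1 (silt): t_1 = 2.55 × 0.18 / 0.002054 = 223.5 d
  layer 2 (fractured sandstone): t_2 = 2.16 × 0.10 / 0.002054 = 105.2 d
Total t = Σ t_i = 328.6 days.

329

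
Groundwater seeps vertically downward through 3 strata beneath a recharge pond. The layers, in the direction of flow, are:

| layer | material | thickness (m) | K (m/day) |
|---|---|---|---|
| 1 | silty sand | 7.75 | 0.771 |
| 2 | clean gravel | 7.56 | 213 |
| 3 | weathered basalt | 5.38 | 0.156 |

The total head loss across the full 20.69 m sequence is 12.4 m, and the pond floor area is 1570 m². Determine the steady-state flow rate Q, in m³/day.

Flow is perpendicular to layering, so the layers act in series and the equivalent K is the thickness-weighted harmonic mean.
Total thickness L = 7.75 + 7.56 + 5.38 = 20.69 m.
Σ(b_i/K_i) = 7.75/0.771 + 7.56/213 + 5.38/0.156 = 44.57 d.
K_eq = L / Σ(b_i/K_i) = 20.69 / 44.57 = 0.4642 m/day.
Q = K_eq · A · (Δh/L) = 0.4642 × 1570 × (12.4/20.69) = 436.8 m³/day.

437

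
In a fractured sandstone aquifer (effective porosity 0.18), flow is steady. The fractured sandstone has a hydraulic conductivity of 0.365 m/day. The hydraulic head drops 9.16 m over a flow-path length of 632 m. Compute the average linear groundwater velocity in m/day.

Hydraulic gradient i = Δh / L = 9.16 / 632 = 0.01449.
Darcy flux q = K · i = 0.3650 × 0.01449 = 0.005290 m/day.
Seepage velocity v = q / n_e = 0.005290 / 0.18 = 0.02939 m/day.

0.0294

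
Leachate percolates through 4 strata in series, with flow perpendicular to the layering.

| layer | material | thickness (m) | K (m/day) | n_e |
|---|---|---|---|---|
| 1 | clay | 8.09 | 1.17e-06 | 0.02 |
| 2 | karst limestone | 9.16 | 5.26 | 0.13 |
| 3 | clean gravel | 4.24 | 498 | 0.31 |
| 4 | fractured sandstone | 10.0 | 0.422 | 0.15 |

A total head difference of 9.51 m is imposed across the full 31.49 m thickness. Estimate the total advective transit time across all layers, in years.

8300

With flow normal to the layers, continuity requires the same specific discharge q through every layer.
Σ(b_i/K_i) = 8.09/1.17e-06 + 9.16/5.26 + 4.24/498 + 10.0/0.422 = 6.915e+06 d.
q = Δh / Σ(b_i/K_i) = 9.51 / 6.915e+06 = 1.375e-06 m/day.
In each layer the seepage velocity is v_i = q/n_i, so the layer transit time is t_i = b_i·n_i / q:
  layer 1 (clay): t_1 = 8.09 × 0.02 / 1.375e-06 = 1.176e+05 d
  layer 2 (karst limestone): t_2 = 9.16 × 0.13 / 1.375e-06 = 8.658e+05 d
  layer 3 (clean gravel): t_3 = 4.24 × 0.31 / 1.375e-06 = 9.557e+05 d
  layer 4 (fractured sandstone): t_4 = 10.0 × 0.15 / 1.375e-06 = 1.091e+06 d
Total t = Σ t_i = 3.030e+06 days = 8295 years.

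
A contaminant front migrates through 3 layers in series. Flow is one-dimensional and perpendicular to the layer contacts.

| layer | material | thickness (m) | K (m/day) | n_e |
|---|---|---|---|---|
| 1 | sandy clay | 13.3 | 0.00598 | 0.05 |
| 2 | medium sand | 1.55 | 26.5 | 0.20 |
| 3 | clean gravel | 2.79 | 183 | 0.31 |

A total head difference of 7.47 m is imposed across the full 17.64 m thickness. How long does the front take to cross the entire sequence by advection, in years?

1.50

With flow normal to the layers, continuity requires the same specific discharge q through every layer.
Σ(b_i/K_i) = 13.3/0.00598 + 1.55/26.5 + 2.79/183 = 2224 d.
q = Δh / Σ(b_i/K_i) = 7.47 / 2224 = 0.003359 m/day.
In each layer the seepage velocity is v_i = q/n_i, so the layer transit time is t_i = b_i·n_i / q:
  layer 1 (sandy clay): t_1 = 13.3 × 0.05 / 0.003359 = 198.0 d
  layer 2 (medium sand): t_2 = 1.55 × 0.20 / 0.003359 = 92.30 d
  layer 3 (clean gravel): t_3 = 2.79 × 0.31 / 0.003359 = 257.5 d
Total t = Σ t_i = 547.8 days = 1.500 years.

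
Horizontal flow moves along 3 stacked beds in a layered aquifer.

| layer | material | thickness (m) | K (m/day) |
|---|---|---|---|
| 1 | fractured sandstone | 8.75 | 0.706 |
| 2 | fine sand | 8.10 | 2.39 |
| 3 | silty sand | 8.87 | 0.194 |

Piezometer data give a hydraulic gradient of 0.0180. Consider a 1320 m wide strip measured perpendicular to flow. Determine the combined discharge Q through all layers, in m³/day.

648

Flow is parallel to layering, so each bed carries its own Darcy discharge and the transmissivities add.
Σ(K_i·b_i) = 0.706×8.75 + 2.39×8.10 + 0.194×8.87 = 27.26 m²/day.
Hydraulic gradient i = 0.0180.
Q = Σ(K_i·b_i) · W · i = 27.26 × 1320 × 0.01800 = 647.6 m³/day.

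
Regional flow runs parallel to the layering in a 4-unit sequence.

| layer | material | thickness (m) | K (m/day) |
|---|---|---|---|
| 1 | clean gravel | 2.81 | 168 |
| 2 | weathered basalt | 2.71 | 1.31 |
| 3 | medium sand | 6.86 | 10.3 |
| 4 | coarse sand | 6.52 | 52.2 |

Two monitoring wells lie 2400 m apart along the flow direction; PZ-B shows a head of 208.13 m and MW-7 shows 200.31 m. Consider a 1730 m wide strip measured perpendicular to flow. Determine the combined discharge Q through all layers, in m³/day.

5000

Flow is parallel to layering, so each bed carries its own Darcy discharge and the transmissivities add.
Σ(K_i·b_i) = 168×2.81 + 1.31×2.71 + 10.3×6.86 + 52.2×6.52 = 886.6 m²/day.
Hydraulic gradient i = (208.13 − 200.31) / 2400 = 7.82 / 2400 = 0.003258.
Q = Σ(K_i·b_i) · W · i = 886.6 × 1730 × 0.003258 = 4998 m³/day.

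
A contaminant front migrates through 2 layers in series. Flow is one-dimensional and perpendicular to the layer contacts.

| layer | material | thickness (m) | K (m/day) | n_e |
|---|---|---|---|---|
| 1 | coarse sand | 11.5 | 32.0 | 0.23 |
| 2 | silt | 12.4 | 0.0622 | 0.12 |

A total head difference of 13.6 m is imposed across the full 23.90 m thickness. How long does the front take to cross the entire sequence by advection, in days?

With flow normal to the layers, continuity requires the same specific discharge q through every layer.
Σ(b_i/K_i) = 11.5/32.0 + 12.4/0.0622 = 199.7 d.
q = Δh / Σ(b_i/K_i) = 13.6 / 199.7 = 0.06810 m/day.
In each layer the seepage velocity is v_i = q/n_i, so the layer transit time is t_i = b_i·n_i / q:
  layer 1 (coarse sand): t_1 = 11.5 × 0.23 / 0.06810 = 38.84 d
  layer 2 (silt): t_2 = 12.4 × 0.12 / 0.06810 = 21.85 d
Total t = Σ t_i = 60.69 days.

60.7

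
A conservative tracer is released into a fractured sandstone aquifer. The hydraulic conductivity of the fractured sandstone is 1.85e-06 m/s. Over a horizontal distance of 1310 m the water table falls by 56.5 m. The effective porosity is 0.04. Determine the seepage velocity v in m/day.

0.172

Convert K: 1.85e-06 m/s × 86400 = 0.1598 m/day.
Hydraulic gradient i = Δh / L = 56.5 / 1310 = 0.04313.
Darcy flux q = K · i = 0.1598 × 0.04313 = 0.006894 m/day.
Seepage velocity v = q / n_e = 0.006894 / 0.04 = 0.1723 m/day.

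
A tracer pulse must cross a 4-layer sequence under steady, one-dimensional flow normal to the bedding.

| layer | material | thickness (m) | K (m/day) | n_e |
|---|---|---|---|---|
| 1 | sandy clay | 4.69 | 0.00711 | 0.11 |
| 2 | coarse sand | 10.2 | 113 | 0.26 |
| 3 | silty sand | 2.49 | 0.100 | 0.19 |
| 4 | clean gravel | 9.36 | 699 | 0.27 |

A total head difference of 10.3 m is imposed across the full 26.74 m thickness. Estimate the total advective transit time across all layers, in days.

410

With flow normal to the layers, continuity requires the same specific discharge q through every layer.
Σ(b_i/K_i) = 4.69/0.00711 + 10.2/113 + 2.49/0.100 + 9.36/699 = 684.6 d.
q = Δh / Σ(b_i/K_i) = 10.3 / 684.6 = 0.01504 m/day.
In each layer the seepage velocity is v_i = q/n_i, so the layer transit time is t_i = b_i·n_i / q:
  layer 1 (sandy clay): t_1 = 4.69 × 0.11 / 0.01504 = 34.29 d
  layer 2 (coarse sand): t_2 = 10.2 × 0.26 / 0.01504 = 176.3 d
  layer 3 (silty sand): t_3 = 2.49 × 0.19 / 0.01504 = 31.45 d
  layer 4 (clean gravel): t_4 = 9.36 × 0.27 / 0.01504 = 168.0 d
Total t = Σ t_i = 410.0 days.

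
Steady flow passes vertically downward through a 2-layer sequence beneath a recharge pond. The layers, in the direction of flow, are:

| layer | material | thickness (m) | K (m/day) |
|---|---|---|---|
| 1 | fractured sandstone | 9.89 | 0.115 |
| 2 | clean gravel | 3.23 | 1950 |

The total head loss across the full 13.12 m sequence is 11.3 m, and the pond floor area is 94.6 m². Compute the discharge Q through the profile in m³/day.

Flow is perpendicular to layering, so the layers act in series and the equivalent K is the thickness-weighted harmonic mean.
Total thickness L = 9.89 + 3.23 = 13.12 m.
Σ(b_i/K_i) = 9.89/0.115 + 3.23/1950 = 86.00 d.
K_eq = L / Σ(b_i/K_i) = 13.12 / 86.00 = 0.1526 m/day.
Q = K_eq · A · (Δh/L) = 0.1526 × 94.6 × (11.3/13.12) = 12.43 m³/day.

12.4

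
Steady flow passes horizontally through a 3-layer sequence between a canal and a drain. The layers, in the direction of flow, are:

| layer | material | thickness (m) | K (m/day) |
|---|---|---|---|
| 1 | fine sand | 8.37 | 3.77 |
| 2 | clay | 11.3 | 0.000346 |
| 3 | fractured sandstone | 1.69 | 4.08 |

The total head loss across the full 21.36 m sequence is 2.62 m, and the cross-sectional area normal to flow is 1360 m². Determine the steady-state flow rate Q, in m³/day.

0.109

Flow is perpendicular to layering, so the layers act in series and the equivalent K is the thickness-weighted harmonic mean.
Total thickness L = 8.37 + 11.3 + 1.69 = 21.36 m.
Σ(b_i/K_i) = 8.37/3.77 + 11.3/0.000346 + 1.69/4.08 = 32662 d.
K_eq = L / Σ(b_i/K_i) = 21.36 / 32662 = 0.0006540 m/day.
Q = K_eq · A · (Δh/L) = 0.0006540 × 1360 × (2.62/21.36) = 0.1091 m³/day.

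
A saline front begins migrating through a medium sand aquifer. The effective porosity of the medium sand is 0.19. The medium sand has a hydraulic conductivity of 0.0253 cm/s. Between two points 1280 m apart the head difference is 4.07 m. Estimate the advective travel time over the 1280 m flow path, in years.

9.58

Convert K: 0.0253 cm/s × 864 = 21.86 m/day.
Hydraulic gradient i = Δh / L = 4.07 / 1280 = 0.003180.
Darcy flux q = K · i = 21.86 × 0.003180 = 0.06951 m/day.
Seepage velocity v = q / n_e = 0.06951 / 0.19 = 0.3658 m/day.
Travel time t = L / v = 1280 / 0.3658 = 3499 days = 9.580 years.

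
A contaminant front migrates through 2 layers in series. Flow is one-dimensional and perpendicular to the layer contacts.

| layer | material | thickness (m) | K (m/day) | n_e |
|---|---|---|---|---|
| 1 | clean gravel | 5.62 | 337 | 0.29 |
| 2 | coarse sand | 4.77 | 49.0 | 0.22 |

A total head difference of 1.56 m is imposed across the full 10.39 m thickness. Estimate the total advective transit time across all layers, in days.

0.196

With flow normal to the layers, continuity requires the same specific discharge q through every layer.
Σ(b_i/K_i) = 5.62/337 + 4.77/49.0 = 0.1140 d.
q = Δh / Σ(b_i/K_i) = 1.56 / 0.1140 = 13.68 m/day.
In each layer the seepage velocity is v_i = q/n_i, so the layer transit time is t_i = b_i·n_i / q:
  layer 1 (clean gravel): t_1 = 5.62 × 0.29 / 13.68 = 0.1191 d
  layer 2 (coarse sand): t_2 = 4.77 × 0.22 / 13.68 = 0.07670 d
Total t = Σ t_i = 0.1958 days.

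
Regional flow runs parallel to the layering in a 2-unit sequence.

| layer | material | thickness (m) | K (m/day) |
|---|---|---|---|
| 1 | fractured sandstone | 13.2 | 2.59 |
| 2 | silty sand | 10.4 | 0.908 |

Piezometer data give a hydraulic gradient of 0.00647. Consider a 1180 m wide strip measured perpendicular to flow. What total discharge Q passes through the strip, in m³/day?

333

Flow is parallel to layering, so each bed carries its own Darcy discharge and the transmissivities add.
Σ(K_i·b_i) = 2.59×13.2 + 0.908×10.4 = 43.63 m²/day.
Hydraulic gradient i = 0.00647.
Q = Σ(K_i·b_i) · W · i = 43.63 × 1180 × 0.006470 = 333.1 m³/day.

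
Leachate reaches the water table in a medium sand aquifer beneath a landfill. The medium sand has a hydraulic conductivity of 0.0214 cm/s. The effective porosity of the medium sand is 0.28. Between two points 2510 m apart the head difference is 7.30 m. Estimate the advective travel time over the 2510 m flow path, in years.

Convert K: 0.0214 cm/s × 864 = 18.49 m/day.
Hydraulic gradient i = Δh / L = 7.30 / 2510 = 0.002908.
Darcy flux q = K · i = 18.49 × 0.002908 = 0.05377 m/day.
Seepage velocity v = q / n_e = 0.05377 / 0.28 = 0.1921 m/day.
Travel time t = L / v = 2510 / 0.1921 = 13069 days = 35.78 years.

35.8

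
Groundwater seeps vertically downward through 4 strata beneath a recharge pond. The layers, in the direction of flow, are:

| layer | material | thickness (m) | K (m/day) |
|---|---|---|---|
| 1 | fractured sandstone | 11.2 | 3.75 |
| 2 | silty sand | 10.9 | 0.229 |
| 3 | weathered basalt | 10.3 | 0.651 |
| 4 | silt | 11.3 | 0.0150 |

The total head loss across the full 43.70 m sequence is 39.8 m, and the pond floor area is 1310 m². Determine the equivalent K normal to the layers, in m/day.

Flow is perpendicular to layering, so the layers act in series and the equivalent K is the thickness-weighted harmonic mean.
Total thickness L = 11.2 + 10.9 + 10.3 + 11.3 = 43.70 m.
Σ(b_i/K_i) = 11.2/3.75 + 10.9/0.229 + 10.3/0.651 + 11.3/0.0150 = 819.7 d.
K_eq = L / Σ(b_i/K_i) = 43.70 / 819.7 = 0.05331 m/day.

0.0533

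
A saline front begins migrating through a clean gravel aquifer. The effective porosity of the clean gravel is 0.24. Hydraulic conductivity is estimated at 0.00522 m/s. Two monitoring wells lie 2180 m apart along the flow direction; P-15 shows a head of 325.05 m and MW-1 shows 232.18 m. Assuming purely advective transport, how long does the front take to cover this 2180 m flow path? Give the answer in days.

Convert K: 0.00522 m/s × 86400 = 451.0 m/day.
Hydraulic gradient i = (325.05 − 232.18) / 2180 = 92.87 / 2180 = 0.04260.
Darcy flux q = K · i = 451.0 × 0.04260 = 19.21 m/day.
Seepage velocity v = q / n_e = 19.21 / 0.24 = 80.06 m/day.
Travel time t = L / v = 2180 / 80.06 = 27.23 days.

27.2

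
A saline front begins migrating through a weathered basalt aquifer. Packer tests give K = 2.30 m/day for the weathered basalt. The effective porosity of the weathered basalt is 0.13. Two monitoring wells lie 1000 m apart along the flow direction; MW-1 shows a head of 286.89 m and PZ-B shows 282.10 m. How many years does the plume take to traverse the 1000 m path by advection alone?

32.3

Hydraulic gradient i = (286.89 − 282.10) / 1000 = 4.79 / 1000 = 0.004790.
Darcy flux q = K · i = 2.300 × 0.004790 = 0.01102 m/day.
Seepage velocity v = q / n_e = 0.01102 / 0.13 = 0.08475 m/day.
Travel time t = L / v = 1000 / 0.08475 = 11800 days = 32.31 years.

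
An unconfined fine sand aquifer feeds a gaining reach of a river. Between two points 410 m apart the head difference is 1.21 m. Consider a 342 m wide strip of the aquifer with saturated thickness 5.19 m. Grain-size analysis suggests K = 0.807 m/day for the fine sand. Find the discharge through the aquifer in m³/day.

Cross-sectional area A = 342 × 5.19 = 1775 m².
Hydraulic gradient i = Δh / L = 1.21 / 410 = 0.002951.
Darcy's law: Q = K · A · i = 0.8070 × 1775 × 0.002951 = 4.227 m³/day.

4.23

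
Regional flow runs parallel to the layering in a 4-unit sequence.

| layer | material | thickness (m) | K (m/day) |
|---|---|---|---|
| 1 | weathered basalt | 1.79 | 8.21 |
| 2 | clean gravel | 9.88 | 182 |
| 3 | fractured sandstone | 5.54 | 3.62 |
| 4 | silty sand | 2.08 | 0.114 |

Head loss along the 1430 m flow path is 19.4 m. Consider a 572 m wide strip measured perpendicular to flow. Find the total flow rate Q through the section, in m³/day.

14200

Flow is parallel to layering, so each bed carries its own Darcy discharge and the transmissivities add.
Σ(K_i·b_i) = 8.21×1.79 + 182×9.88 + 3.62×5.54 + 0.114×2.08 = 1833 m²/day.
Hydraulic gradient i = Δh / L = 19.4 / 1430 = 0.01357.
Q = Σ(K_i·b_i) · W · i = 1833 × 572 × 0.01357 = 14225 m³/day.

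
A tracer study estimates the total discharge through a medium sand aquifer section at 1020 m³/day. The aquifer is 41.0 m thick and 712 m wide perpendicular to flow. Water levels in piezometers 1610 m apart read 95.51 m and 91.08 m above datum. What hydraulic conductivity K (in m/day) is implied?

12.7

Cross-sectional area A = 712 × 41.0 = 29192 m².
Hydraulic gradient i = (95.51 − 91.08) / 1610 = 4.43 / 1610 = 0.002752.
From Q = K·A·i, K = Q / (A·i) = 1020 / (29192 × 0.002752) = 12.70 m/day.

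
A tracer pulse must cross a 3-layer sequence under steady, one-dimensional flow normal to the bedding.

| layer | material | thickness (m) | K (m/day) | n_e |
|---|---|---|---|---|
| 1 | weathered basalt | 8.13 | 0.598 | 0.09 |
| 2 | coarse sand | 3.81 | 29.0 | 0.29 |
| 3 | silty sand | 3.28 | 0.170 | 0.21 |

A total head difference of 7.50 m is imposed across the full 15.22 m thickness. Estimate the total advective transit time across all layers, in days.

With flow normal to the layers, continuity requires the same specific discharge q through every layer.
Σ(b_i/K_i) = 8.13/0.598 + 3.81/29.0 + 3.28/0.170 = 33.02 d.
q = Δh / Σ(b_i/K_i) = 7.50 / 33.02 = 0.2271 m/day.
In each layer the seepage velocity is v_i = q/n_i, so the layer transit time is t_i = b_i·n_i / q:
  layer 1 (weathered basalt): t_1 = 8.13 × 0.09 / 0.2271 = 3.222 d
  layer 2 (coarse sand): t_2 = 3.81 × 0.29 / 0.2271 = 4.865 d
  layer 3 (silty sand): t_3 = 3.28 × 0.21 / 0.2271 = 3.033 d
Total t = Σ t_i = 11.12 days.

11.1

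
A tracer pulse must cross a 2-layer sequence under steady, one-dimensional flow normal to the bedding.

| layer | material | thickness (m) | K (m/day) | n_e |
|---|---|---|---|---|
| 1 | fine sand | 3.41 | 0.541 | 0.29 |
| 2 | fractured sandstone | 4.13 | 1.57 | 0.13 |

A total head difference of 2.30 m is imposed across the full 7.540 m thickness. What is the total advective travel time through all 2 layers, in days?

With flow normal to the layers, continuity requires the same specific discharge q through every layer.
Σ(b_i/K_i) = 3.41/0.541 + 4.13/1.57 = 8.934 d.
q = Δh / Σ(b_i/K_i) = 2.30 / 8.934 = 0.2575 m/day.
In each layer the seepage velocity is v_i = q/n_i, so the layer transit time is t_i = b_i·n_i / q:
  layer 1 (fine sand): t_1 = 3.41 × 0.29 / 0.2575 = 3.841 d
  layer 2 (fractured sandstone): t_2 = 4.13 × 0.13 / 0.2575 = 2.085 d
Total t = Σ t_i = 5.927 days.

5.93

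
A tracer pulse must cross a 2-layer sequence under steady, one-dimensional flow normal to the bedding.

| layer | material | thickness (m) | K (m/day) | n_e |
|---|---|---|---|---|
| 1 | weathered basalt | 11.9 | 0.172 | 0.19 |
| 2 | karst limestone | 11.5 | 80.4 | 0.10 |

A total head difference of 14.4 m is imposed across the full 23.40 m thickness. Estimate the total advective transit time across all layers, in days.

16.4

With flow normal to the layers, continuity requires the same specific discharge q through every layer.
Σ(b_i/K_i) = 11.9/0.172 + 11.5/80.4 = 69.33 d.
q = Δh / Σ(b_i/K_i) = 14.4 / 69.33 = 0.2077 m/day.
In each layer the seepage velocity is v_i = q/n_i, so the layer transit time is t_i = b_i·n_i / q:
  layer 1 (weathered basalt): t_1 = 11.9 × 0.19 / 0.2077 = 10.89 d
  layer 2 (karst limestone): t_2 = 11.5 × 0.10 / 0.2077 = 5.537 d
Total t = Σ t_i = 16.42 days.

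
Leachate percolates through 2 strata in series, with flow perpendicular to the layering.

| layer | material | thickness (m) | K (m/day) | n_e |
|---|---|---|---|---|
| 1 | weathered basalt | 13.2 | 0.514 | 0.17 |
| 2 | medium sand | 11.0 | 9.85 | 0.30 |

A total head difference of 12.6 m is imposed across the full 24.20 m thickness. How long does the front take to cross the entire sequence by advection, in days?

With flow normal to the layers, continuity requires the same specific discharge q through every layer.
Σ(b_i/K_i) = 13.2/0.514 + 11.0/9.85 = 26.80 d.
q = Δh / Σ(b_i/K_i) = 12.6 / 26.80 = 0.4702 m/day.
In each layer the seepage velocity is v_i = q/n_i, so the layer transit time is t_i = b_i·n_i / q:
  layer 1 (weathered basalt): t_1 = 13.2 × 0.17 / 0.4702 = 4.773 d
  layer 2 (medium sand): t_2 = 11.0 × 0.30 / 0.4702 = 7.018 d
Total t = Σ t_i = 11.79 days.

11.8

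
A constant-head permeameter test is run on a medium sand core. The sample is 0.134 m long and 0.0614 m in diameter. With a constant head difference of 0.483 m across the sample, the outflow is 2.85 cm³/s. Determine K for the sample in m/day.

23.1

Cross-sectional area A = π·(d/2)² = π × (0.0614/2)² = 0.002961 m².
Convert discharge: 2.85 cm³/s = 2.850e-06 m³/s.
Darcy's law rearranged: K = Q·L / (A·Δh) = 2.850e-06 × 0.134 / (0.002961 × 0.483) = 0.0002670 m/s = 23.07 m/day.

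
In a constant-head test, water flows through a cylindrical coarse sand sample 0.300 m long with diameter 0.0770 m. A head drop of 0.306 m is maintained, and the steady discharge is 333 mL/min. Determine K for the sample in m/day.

Cross-sectional area A = π·(d/2)² = π × (0.0770/2)² = 0.004657 m².
Convert discharge: 333 mL/min = 5.550e-06 m³/s.
Darcy's law rearranged: K = Q·L / (A·Δh) = 5.550e-06 × 0.300 / (0.004657 × 0.306) = 0.001168 m/s = 101.0 m/day.

101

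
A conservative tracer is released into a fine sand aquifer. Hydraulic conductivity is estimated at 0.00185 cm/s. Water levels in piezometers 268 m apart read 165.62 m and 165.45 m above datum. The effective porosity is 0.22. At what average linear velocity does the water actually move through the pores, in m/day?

Convert K: 0.00185 cm/s × 864 = 1.598 m/day.
Hydraulic gradient i = (165.62 − 165.45) / 268 = 0.17 / 268 = 0.0006343.
Darcy flux q = K · i = 1.598 × 0.0006343 = 0.001014 m/day.
Seepage velocity v = q / n_e = 0.001014 / 0.22 = 0.004609 m/day.

0.00461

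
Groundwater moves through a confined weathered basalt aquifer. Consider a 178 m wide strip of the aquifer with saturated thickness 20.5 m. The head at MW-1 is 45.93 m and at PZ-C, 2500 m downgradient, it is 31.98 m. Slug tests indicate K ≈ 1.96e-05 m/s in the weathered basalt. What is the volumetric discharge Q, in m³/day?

Convert K: 1.96e-05 m/s × 86400 = 1.693 m/day.
Cross-sectional area A = 178 × 20.5 = 3649 m².
Hydraulic gradient i = (45.93 − 31.98) / 2500 = 13.95 / 2500 = 0.005580.
Darcy's law: Q = K · A · i = 1.693 × 3649 × 0.005580 = 34.48 m³/day.

34.5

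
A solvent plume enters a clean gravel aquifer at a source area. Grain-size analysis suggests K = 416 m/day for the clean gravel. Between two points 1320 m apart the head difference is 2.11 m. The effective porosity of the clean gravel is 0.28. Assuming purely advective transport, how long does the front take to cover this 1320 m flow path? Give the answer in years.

1.52

Hydraulic gradient i = Δh / L = 2.11 / 1320 = 0.001598.
Darcy flux q = K · i = 416.0 × 0.001598 = 0.6650 m/day.
Seepage velocity v = q / n_e = 0.6650 / 0.28 = 2.375 m/day.
Travel time t = L / v = 1320 / 2.375 = 555.8 days = 1.522 years.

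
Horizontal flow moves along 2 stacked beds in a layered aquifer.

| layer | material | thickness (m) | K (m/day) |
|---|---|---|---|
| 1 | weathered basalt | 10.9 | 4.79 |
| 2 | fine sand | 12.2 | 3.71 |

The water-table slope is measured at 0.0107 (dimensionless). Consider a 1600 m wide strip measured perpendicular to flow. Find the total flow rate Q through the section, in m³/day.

1670

Flow is parallel to layering, so each bed carries its own Darcy discharge and the transmissivities add.
Σ(K_i·b_i) = 4.79×10.9 + 3.71×12.2 = 97.47 m²/day.
Hydraulic gradient i = 0.0107.
Q = Σ(K_i·b_i) · W · i = 97.47 × 1600 × 0.01070 = 1669 m³/day.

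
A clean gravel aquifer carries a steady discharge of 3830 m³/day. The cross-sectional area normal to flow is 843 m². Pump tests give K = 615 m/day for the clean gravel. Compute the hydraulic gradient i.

From Q = K·A·i, i = Q / (K·A) = 3830 / (615.0 × 843.0) = 0.007387.

0.00739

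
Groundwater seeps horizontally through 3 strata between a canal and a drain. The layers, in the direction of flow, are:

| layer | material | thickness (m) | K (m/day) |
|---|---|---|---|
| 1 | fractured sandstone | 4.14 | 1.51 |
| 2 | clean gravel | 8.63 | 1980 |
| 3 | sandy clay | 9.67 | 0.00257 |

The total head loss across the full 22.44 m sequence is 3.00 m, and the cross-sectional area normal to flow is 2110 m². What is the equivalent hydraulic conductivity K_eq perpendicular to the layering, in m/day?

0.00596

Flow is perpendicular to layering, so the layers act in series and the equivalent K is the thickness-weighted harmonic mean.
Total thickness L = 4.14 + 8.63 + 9.67 = 22.44 m.
Σ(b_i/K_i) = 4.14/1.51 + 8.63/1980 + 9.67/0.00257 = 3765 d.
K_eq = L / Σ(b_i/K_i) = 22.44 / 3765 = 0.005960 m/day.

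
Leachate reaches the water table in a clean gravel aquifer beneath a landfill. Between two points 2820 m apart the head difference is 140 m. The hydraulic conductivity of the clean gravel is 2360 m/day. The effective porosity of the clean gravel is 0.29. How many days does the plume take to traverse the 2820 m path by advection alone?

Hydraulic gradient i = Δh / L = 140 / 2820 = 0.04965.
Darcy flux q = K · i = 2360 × 0.04965 = 117.2 m/day.
Seepage velocity v = q / n_e = 117.2 / 0.29 = 404.0 m/day.
Travel time t = L / v = 2820 / 404.0 = 6.980 days.

6.98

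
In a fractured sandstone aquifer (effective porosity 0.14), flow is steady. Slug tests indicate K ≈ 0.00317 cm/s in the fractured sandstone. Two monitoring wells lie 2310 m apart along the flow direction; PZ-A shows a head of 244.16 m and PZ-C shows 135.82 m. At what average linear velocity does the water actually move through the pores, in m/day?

Convert K: 0.00317 cm/s × 864 = 2.739 m/day.
Hydraulic gradient i = (244.16 − 135.82) / 2310 = 108.34 / 2310 = 0.04690.
Darcy flux q = K · i = 2.739 × 0.04690 = 0.1285 m/day.
Seepage velocity v = q / n_e = 0.1285 / 0.14 = 0.9175 m/day.

0.918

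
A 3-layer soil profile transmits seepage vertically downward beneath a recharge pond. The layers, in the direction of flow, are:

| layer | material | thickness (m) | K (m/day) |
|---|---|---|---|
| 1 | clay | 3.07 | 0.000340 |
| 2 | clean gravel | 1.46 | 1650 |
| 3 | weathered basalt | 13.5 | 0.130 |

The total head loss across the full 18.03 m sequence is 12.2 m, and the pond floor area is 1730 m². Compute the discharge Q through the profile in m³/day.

2.31

Flow is perpendicular to layering, so the layers act in series and the equivalent K is the thickness-weighted harmonic mean.
Total thickness L = 3.07 + 1.46 + 13.5 = 18.03 m.
Σ(b_i/K_i) = 3.07/0.000340 + 1.46/1650 + 13.5/0.130 = 9133 d.
K_eq = L / Σ(b_i/K_i) = 18.03 / 9133 = 0.001974 m/day.
Q = K_eq · A · (Δh/L) = 0.001974 × 1730 × (12.2/18.03) = 2.311 m³/day.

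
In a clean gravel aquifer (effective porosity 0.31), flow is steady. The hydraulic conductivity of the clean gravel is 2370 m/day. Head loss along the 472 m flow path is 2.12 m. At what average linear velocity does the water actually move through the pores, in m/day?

Hydraulic gradient i = Δh / L = 2.12 / 472 = 0.004492.
Darcy flux q = K · i = 2370 × 0.004492 = 10.64 m/day.
Seepage velocity v = q / n_e = 10.64 / 0.31 = 34.34 m/day.

34.3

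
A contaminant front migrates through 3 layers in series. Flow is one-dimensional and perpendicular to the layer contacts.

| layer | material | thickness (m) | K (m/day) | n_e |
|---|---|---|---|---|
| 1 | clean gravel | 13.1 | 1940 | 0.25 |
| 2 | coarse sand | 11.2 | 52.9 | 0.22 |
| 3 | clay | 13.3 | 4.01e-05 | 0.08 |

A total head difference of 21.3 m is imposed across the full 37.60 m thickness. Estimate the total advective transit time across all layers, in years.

290

With flow normal to the layers, continuity requires the same specific discharge q through every layer.
Σ(b_i/K_i) = 13.1/1940 + 11.2/52.9 + 13.3/4.01e-05 = 3.317e+05 d.
q = Δh / Σ(b_i/K_i) = 21.3 / 3.317e+05 = 6.422e-05 m/day.
In each layer the seepage velocity is v_i = q/n_i, so the layer transit time is t_i = b_i·n_i / q:
  layer 1 (clean gravel): t_1 = 13.1 × 0.25 / 6.422e-05 = 50996 d
  layer 2 (coarse sand): t_2 = 11.2 × 0.22 / 6.422e-05 = 38368 d
  layer 3 (clay): t_3 = 13.3 × 0.08 / 6.422e-05 = 16568 d
Total t = Σ t_i = 1.059e+05 days = 290.0 years.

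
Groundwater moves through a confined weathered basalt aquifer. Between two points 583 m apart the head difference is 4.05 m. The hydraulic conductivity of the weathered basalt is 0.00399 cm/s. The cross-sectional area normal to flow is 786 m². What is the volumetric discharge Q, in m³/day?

18.8

Convert K: 0.00399 cm/s × 864 = 3.447 m/day.
Hydraulic gradient i = Δh / L = 4.05 / 583 = 0.006947.
Darcy's law: Q = K · A · i = 3.447 × 786.0 × 0.006947 = 18.82 m³/day.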